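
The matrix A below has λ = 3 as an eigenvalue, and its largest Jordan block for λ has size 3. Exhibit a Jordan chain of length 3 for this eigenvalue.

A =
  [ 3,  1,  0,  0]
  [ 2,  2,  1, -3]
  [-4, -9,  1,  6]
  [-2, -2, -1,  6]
A Jordan chain for λ = 3 of length 3:
v_1 = (2, 0, -22, -6)ᵀ
v_2 = (0, 2, -4, -2)ᵀ
v_3 = (1, 0, 0, 0)ᵀ

Let N = A − (3)·I. We want v_3 with N^3 v_3 = 0 but N^2 v_3 ≠ 0; then v_{j-1} := N · v_j for j = 3, …, 2.

Pick v_3 = (1, 0, 0, 0)ᵀ.
Then v_2 = N · v_3 = (0, 2, -4, -2)ᵀ.
Then v_1 = N · v_2 = (2, 0, -22, -6)ᵀ.

Sanity check: (A − (3)·I) v_1 = (0, 0, 0, 0)ᵀ = 0. ✓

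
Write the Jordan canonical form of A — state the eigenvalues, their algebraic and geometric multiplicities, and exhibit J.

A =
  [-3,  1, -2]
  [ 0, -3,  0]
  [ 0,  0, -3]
J_2(-3) ⊕ J_1(-3)

The characteristic polynomial is
  det(x·I − A) = x^3 + 9*x^2 + 27*x + 27 = (x + 3)^3

Eigenvalues and multiplicities (the geometric multiplicity of λ is n − rank(A − λI), which equals the number of Jordan blocks for λ):
  λ = -3: algebraic multiplicity = 3, geometric multiplicity = 2

Determining the block sizes for each eigenvalue:
  λ = -3: 2 blocks summing to 3 forces exactly one block of size 2 and the rest size 1 → block sizes [2, 1]

Assembling the blocks gives a Jordan form
J =
  [-3,  1,  0]
  [ 0, -3,  0]
  [ 0,  0, -3]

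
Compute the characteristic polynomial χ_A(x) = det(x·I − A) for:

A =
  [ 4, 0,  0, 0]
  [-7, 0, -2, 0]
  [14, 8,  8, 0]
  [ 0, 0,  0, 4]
x^4 - 16*x^3 + 96*x^2 - 256*x + 256

Expanding det(x·I − A) (e.g. by cofactor expansion or by noting that A is similar to its Jordan form J, which has the same characteristic polynomial as A) gives
  χ_A(x) = x^4 - 16*x^3 + 96*x^2 - 256*x + 256
which factors as (x - 4)^4. The eigenvalues (with algebraic multiplicities) are λ = 4 with multiplicity 4.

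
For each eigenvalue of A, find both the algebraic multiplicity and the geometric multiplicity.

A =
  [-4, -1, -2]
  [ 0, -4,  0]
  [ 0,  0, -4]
λ = -4: alg = 3, geom = 2

Step 1 — factor the characteristic polynomial to read off the algebraic multiplicities:
  χ_A(x) = (x + 4)^3

Step 2 — compute geometric multiplicities via the rank-nullity identity g(λ) = n − rank(A − λI):
  rank(A − (-4)·I) = 1, so dim ker(A − (-4)·I) = n − 1 = 2

Summary:
  λ = -4: algebraic multiplicity = 3, geometric multiplicity = 2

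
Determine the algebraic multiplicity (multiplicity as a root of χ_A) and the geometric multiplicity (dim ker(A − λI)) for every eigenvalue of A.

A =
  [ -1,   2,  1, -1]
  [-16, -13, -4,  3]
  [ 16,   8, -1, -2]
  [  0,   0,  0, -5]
λ = -5: alg = 4, geom = 2

Step 1 — factor the characteristic polynomial to read off the algebraic multiplicities:
  χ_A(x) = (x + 5)^4

Step 2 — compute geometric multiplicities via the rank-nullity identity g(λ) = n − rank(A − λI):
  rank(A − (-5)·I) = 2, so dim ker(A − (-5)·I) = n − 2 = 2

Summary:
  λ = -5: algebraic multiplicity = 4, geometric multiplicity = 2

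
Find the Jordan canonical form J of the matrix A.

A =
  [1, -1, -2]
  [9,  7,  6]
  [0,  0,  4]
J_2(4) ⊕ J_1(4)

The characteristic polynomial is
  det(x·I − A) = x^3 - 12*x^2 + 48*x - 64 = (x - 4)^3

Eigenvalues and multiplicities (the geometric multiplicity of λ is n − rank(A − λI), which equals the number of Jordan blocks for λ):
  λ = 4: algebraic multiplicity = 3, geometric multiplicity = 2

Determining the block sizes for each eigenvalue:
  λ = 4: 2 blocks summing to 3 forces exactly one block of size 2 and the rest size 1 → block sizes [2, 1]

Assembling the blocks gives a Jordan form
J =
  [4, 1, 0]
  [0, 4, 0]
  [0, 0, 4]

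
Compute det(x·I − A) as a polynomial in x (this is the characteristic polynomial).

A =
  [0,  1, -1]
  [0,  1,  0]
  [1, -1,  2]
x^3 - 3*x^2 + 3*x - 1

Expanding det(x·I − A) (e.g. by cofactor expansion or by noting that A is similar to its Jordan form J, which has the same characteristic polynomial as A) gives
  χ_A(x) = x^3 - 3*x^2 + 3*x - 1
which factors as (x - 1)^3. The eigenvalues (with algebraic multiplicities) are λ = 1 with multiplicity 3.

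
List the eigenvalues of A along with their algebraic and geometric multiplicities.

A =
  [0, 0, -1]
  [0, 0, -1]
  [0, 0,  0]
λ = 0: alg = 3, geom = 2

Step 1 — factor the characteristic polynomial to read off the algebraic multiplicities:
  χ_A(x) = x^3

Step 2 — compute geometric multiplicities via the rank-nullity identity g(λ) = n − rank(A − λI):
  rank(A − (0)·I) = 1, so dim ker(A − (0)·I) = n − 1 = 2

Summary:
  λ = 0: algebraic multiplicity = 3, geometric multiplicity = 2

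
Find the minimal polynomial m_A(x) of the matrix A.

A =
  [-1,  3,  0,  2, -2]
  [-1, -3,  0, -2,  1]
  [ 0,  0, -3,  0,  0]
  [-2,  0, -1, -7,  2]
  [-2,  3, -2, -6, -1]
x^3 + 9*x^2 + 27*x + 27

The characteristic polynomial is χ_A(x) = (x + 3)^5, so the eigenvalues are known. The minimal polynomial is
  m_A(x) = Π_λ (x − λ)^{k_λ}
where k_λ is the size of the *largest* Jordan block for λ (equivalently, the smallest k with (A − λI)^k v = 0 for every generalised eigenvector v of λ).

  λ = -3: largest Jordan block has size 3, contributing (x + 3)^3

So m_A(x) = (x + 3)^3 = x^3 + 9*x^2 + 27*x + 27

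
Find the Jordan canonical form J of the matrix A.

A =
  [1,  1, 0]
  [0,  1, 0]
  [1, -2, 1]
J_3(1)

The characteristic polynomial is
  det(x·I − A) = x^3 - 3*x^2 + 3*x - 1 = (x - 1)^3

Eigenvalues and multiplicities (the geometric multiplicity of λ is n − rank(A − λI), which equals the number of Jordan blocks for λ):
  λ = 1: algebraic multiplicity = 3, geometric multiplicity = 1

Determining the block sizes for each eigenvalue:
  λ = 1: one block (gm = 1), so the single block has size am = 3 → block sizes [3]

Assembling the blocks gives a Jordan form
J =
  [1, 1, 0]
  [0, 1, 1]
  [0, 0, 1]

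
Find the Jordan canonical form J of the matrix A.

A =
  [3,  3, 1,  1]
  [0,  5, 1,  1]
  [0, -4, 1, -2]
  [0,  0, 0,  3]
J_3(3) ⊕ J_1(3)

The characteristic polynomial is
  det(x·I − A) = x^4 - 12*x^3 + 54*x^2 - 108*x + 81 = (x - 3)^4

Eigenvalues and multiplicities (the geometric multiplicity of λ is n − rank(A − λI), which equals the number of Jordan blocks for λ):
  λ = 3: algebraic multiplicity = 4, geometric multiplicity = 2

Determining the block sizes for each eigenvalue:
  λ = 3: with am = 4 and gm = 2, the partition is not yet determined (e.g. several partitions of 4 into 2 parts exist). Let N = A − (3)·I. Computing rank(N^1) = 2, rank(N^2) = 1, rank(N^3) = 0; the number of blocks of size ≥ j is rank(N^{j−1}) − rank(N^j), giving [2, 1, 1]. So we have 1 block(s) of size 3, 1 block(s) of size 1 → block sizes [3, 1]

Assembling the blocks gives a Jordan form
J =
  [3, 1, 0, 0]
  [0, 3, 1, 0]
  [0, 0, 3, 0]
  [0, 0, 0, 3]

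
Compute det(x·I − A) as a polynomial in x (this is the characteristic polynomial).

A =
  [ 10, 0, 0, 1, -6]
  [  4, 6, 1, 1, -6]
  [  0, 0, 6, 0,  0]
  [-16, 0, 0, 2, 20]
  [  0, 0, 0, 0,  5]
x^5 - 29*x^4 + 336*x^3 - 1944*x^2 + 5616*x - 6480

Expanding det(x·I − A) (e.g. by cofactor expansion or by noting that A is similar to its Jordan form J, which has the same characteristic polynomial as A) gives
  χ_A(x) = x^5 - 29*x^4 + 336*x^3 - 1944*x^2 + 5616*x - 6480
which factors as (x - 6)^4*(x - 5). The eigenvalues (with algebraic multiplicities) are λ = 5 with multiplicity 1, λ = 6 with multiplicity 4.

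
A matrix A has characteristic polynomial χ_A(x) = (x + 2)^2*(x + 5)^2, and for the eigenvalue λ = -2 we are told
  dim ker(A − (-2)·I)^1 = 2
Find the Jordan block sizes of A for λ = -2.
Block sizes for λ = -2: [1, 1]

From the dimensions of kernels of powers, the number of Jordan blocks of size at least j is d_j − d_{j−1} where d_j = dim ker(N^j) (with d_0 = 0). Computing the differences gives [2].
The number of blocks of size exactly k is (#blocks of size ≥ k) − (#blocks of size ≥ k + 1), so the partition is: 2 block(s) of size 1.
In nonincreasing order the block sizes are [1, 1].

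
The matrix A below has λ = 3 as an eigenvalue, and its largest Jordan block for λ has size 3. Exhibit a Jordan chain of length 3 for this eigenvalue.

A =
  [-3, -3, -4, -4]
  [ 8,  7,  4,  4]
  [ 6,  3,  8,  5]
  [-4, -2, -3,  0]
A Jordan chain for λ = 3 of length 3:
v_1 = (4, -8, -2, 2)ᵀ
v_2 = (-6, 8, 6, -4)ᵀ
v_3 = (1, 0, 0, 0)ᵀ

Let N = A − (3)·I. We want v_3 with N^3 v_3 = 0 but N^2 v_3 ≠ 0; then v_{j-1} := N · v_j for j = 3, …, 2.

Pick v_3 = (1, 0, 0, 0)ᵀ.
Then v_2 = N · v_3 = (-6, 8, 6, -4)ᵀ.
Then v_1 = N · v_2 = (4, -8, -2, 2)ᵀ.

Sanity check: (A − (3)·I) v_1 = (0, 0, 0, 0)ᵀ = 0. ✓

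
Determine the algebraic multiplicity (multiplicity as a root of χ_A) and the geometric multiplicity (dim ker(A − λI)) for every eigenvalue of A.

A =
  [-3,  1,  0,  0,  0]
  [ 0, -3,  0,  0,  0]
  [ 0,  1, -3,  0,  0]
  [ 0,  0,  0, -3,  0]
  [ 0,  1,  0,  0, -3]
λ = -3: alg = 5, geom = 4

Step 1 — factor the characteristic polynomial to read off the algebraic multiplicities:
  χ_A(x) = (x + 3)^5

Step 2 — compute geometric multiplicities via the rank-nullity identity g(λ) = n − rank(A − λI):
  rank(A − (-3)·I) = 1, so dim ker(A − (-3)·I) = n − 1 = 4

Summary:
  λ = -3: algebraic multiplicity = 5, geometric multiplicity = 4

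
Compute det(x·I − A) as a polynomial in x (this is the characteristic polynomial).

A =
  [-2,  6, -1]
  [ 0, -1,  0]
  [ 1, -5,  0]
x^3 + 3*x^2 + 3*x + 1

Expanding det(x·I − A) (e.g. by cofactor expansion or by noting that A is similar to its Jordan form J, which has the same characteristic polynomial as A) gives
  χ_A(x) = x^3 + 3*x^2 + 3*x + 1
which factors as (x + 1)^3. The eigenvalues (with algebraic multiplicities) are λ = -1 with multiplicity 3.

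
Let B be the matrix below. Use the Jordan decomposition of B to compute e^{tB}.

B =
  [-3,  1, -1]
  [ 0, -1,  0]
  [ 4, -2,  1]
e^{tB} =
  [-2*t*exp(-t) + exp(-t), t*exp(-t), -t*exp(-t)]
  [0, exp(-t), 0]
  [4*t*exp(-t), -2*t*exp(-t), 2*t*exp(-t) + exp(-t)]

Strategy: write B = P · J · P⁻¹ where J is a Jordan canonical form, so e^{tB} = P · e^{tJ} · P⁻¹, and e^{tJ} can be computed block-by-block.

B has Jordan form
J =
  [-1,  1,  0]
  [ 0, -1,  0]
  [ 0,  0, -1]
(up to reordering of blocks).

Per-block formulas:
  For a 1×1 block at λ = -1: exp(t · [-1]) = [e^(-1t)].
  For a 2×2 Jordan block J_2(-1): exp(t · J_2(-1)) = e^(-1t)·(I + t·N), where N is the 2×2 nilpotent shift.

After assembling e^{tJ} and conjugating by P, we get:

e^{tB} =
  [-2*t*exp(-t) + exp(-t), t*exp(-t), -t*exp(-t)]
  [0, exp(-t), 0]
  [4*t*exp(-t), -2*t*exp(-t), 2*t*exp(-t) + exp(-t)]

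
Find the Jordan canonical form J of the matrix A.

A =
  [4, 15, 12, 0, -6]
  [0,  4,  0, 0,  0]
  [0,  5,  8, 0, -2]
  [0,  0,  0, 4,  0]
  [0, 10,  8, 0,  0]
J_2(4) ⊕ J_1(4) ⊕ J_1(4) ⊕ J_1(4)

The characteristic polynomial is
  det(x·I − A) = x^5 - 20*x^4 + 160*x^3 - 640*x^2 + 1280*x - 1024 = (x - 4)^5

Eigenvalues and multiplicities (the geometric multiplicity of λ is n − rank(A − λI), which equals the number of Jordan blocks for λ):
  λ = 4: algebraic multiplicity = 5, geometric multiplicity = 4

Determining the block sizes for each eigenvalue:
  λ = 4: 4 blocks summing to 5 forces exactly one block of size 2 and the rest size 1 → block sizes [2, 1, 1, 1]

Assembling the blocks gives a Jordan form
J =
  [4, 1, 0, 0, 0]
  [0, 4, 0, 0, 0]
  [0, 0, 4, 0, 0]
  [0, 0, 0, 4, 0]
  [0, 0, 0, 0, 4]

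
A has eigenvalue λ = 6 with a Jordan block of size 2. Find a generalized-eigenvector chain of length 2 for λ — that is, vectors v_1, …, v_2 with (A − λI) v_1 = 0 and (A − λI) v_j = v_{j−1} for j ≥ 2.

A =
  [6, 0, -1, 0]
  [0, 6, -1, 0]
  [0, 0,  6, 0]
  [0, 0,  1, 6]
A Jordan chain for λ = 6 of length 2:
v_1 = (-1, -1, 0, 1)ᵀ
v_2 = (0, 0, 1, 0)ᵀ

Let N = A − (6)·I. We want v_2 with N^2 v_2 = 0 but N^1 v_2 ≠ 0; then v_{j-1} := N · v_j for j = 2, …, 2.

Pick v_2 = (0, 0, 1, 0)ᵀ.
Then v_1 = N · v_2 = (-1, -1, 0, 1)ᵀ.

Sanity check: (A − (6)·I) v_1 = (0, 0, 0, 0)ᵀ = 0. ✓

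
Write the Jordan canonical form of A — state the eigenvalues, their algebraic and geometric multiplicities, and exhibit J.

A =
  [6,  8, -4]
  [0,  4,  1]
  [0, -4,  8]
J_2(6) ⊕ J_1(6)

The characteristic polynomial is
  det(x·I − A) = x^3 - 18*x^2 + 108*x - 216 = (x - 6)^3

Eigenvalues and multiplicities (the geometric multiplicity of λ is n − rank(A − λI), which equals the number of Jordan blocks for λ):
  λ = 6: algebraic multiplicity = 3, geometric multiplicity = 2

Determining the block sizes for each eigenvalue:
  λ = 6: 2 blocks summing to 3 forces exactly one block of size 2 and the rest size 1 → block sizes [2, 1]

Assembling the blocks gives a Jordan form
J =
  [6, 1, 0]
  [0, 6, 0]
  [0, 0, 6]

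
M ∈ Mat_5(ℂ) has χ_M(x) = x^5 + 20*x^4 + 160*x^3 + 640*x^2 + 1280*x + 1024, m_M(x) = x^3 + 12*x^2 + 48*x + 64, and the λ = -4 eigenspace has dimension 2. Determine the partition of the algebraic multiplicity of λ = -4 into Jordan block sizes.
Block sizes for λ = -4: [3, 2]

Step 1 — from the characteristic polynomial, algebraic multiplicity of λ = -4 is 5. From dim ker(M − (-4)·I) = 2, there are exactly 2 Jordan blocks for λ = -4.
Step 2 — from the minimal polynomial, the factor (x + 4)^3 tells us the largest block for λ = -4 has size 3.
Step 3 — with total size 5, 2 blocks, and largest block 3, the block sizes (in nonincreasing order) are [3, 2].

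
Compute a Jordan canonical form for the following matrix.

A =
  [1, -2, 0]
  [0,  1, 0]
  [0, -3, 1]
J_2(1) ⊕ J_1(1)

The characteristic polynomial is
  det(x·I − A) = x^3 - 3*x^2 + 3*x - 1 = (x - 1)^3

Eigenvalues and multiplicities (the geometric multiplicity of λ is n − rank(A − λI), which equals the number of Jordan blocks for λ):
  λ = 1: algebraic multiplicity = 3, geometric multiplicity = 2

Determining the block sizes for each eigenvalue:
  λ = 1: 2 blocks summing to 3 forces exactly one block of size 2 and the rest size 1 → block sizes [2, 1]

Assembling the blocks gives a Jordan form
J =
  [1, 1, 0]
  [0, 1, 0]
  [0, 0, 1]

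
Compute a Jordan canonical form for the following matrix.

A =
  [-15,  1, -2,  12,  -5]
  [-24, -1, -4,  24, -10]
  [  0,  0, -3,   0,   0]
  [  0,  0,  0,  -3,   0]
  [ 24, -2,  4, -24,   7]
J_2(-3) ⊕ J_1(-3) ⊕ J_1(-3) ⊕ J_1(-3)

The characteristic polynomial is
  det(x·I − A) = x^5 + 15*x^4 + 90*x^3 + 270*x^2 + 405*x + 243 = (x + 3)^5

Eigenvalues and multiplicities (the geometric multiplicity of λ is n − rank(A − λI), which equals the number of Jordan blocks for λ):
  λ = -3: algebraic multiplicity = 5, geometric multiplicity = 4

Determining the block sizes for each eigenvalue:
  λ = -3: 4 blocks summing to 5 forces exactly one block of size 2 and the rest size 1 → block sizes [2, 1, 1, 1]

Assembling the blocks gives a Jordan form
J =
  [-3,  1,  0,  0,  0]
  [ 0, -3,  0,  0,  0]
  [ 0,  0, -3,  0,  0]
  [ 0,  0,  0, -3,  0]
  [ 0,  0,  0,  0, -3]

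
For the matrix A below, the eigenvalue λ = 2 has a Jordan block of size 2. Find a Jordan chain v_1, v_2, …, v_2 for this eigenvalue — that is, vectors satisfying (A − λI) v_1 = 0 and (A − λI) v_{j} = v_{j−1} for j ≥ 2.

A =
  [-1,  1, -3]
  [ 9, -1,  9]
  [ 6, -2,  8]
A Jordan chain for λ = 2 of length 2:
v_1 = (-3, 9, 6)ᵀ
v_2 = (1, 0, 0)ᵀ

Let N = A − (2)·I. We want v_2 with N^2 v_2 = 0 but N^1 v_2 ≠ 0; then v_{j-1} := N · v_j for j = 2, …, 2.

Pick v_2 = (1, 0, 0)ᵀ.
Then v_1 = N · v_2 = (-3, 9, 6)ᵀ.

Sanity check: (A − (2)·I) v_1 = (0, 0, 0)ᵀ = 0. ✓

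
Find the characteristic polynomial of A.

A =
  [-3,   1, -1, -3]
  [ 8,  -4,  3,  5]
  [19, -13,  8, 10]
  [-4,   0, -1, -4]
x^4 + 3*x^3

Expanding det(x·I − A) (e.g. by cofactor expansion or by noting that A is similar to its Jordan form J, which has the same characteristic polynomial as A) gives
  χ_A(x) = x^4 + 3*x^3
which factors as x^3*(x + 3). The eigenvalues (with algebraic multiplicities) are λ = -3 with multiplicity 1, λ = 0 with multiplicity 3.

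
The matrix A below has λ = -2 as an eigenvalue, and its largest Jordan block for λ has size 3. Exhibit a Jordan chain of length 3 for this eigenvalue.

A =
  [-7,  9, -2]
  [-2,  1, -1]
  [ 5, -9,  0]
A Jordan chain for λ = -2 of length 3:
v_1 = (-3, -1, 3)ᵀ
v_2 = (-5, -2, 5)ᵀ
v_3 = (1, 0, 0)ᵀ

Let N = A − (-2)·I. We want v_3 with N^3 v_3 = 0 but N^2 v_3 ≠ 0; then v_{j-1} := N · v_j for j = 3, …, 2.

Pick v_3 = (1, 0, 0)ᵀ.
Then v_2 = N · v_3 = (-5, -2, 5)ᵀ.
Then v_1 = N · v_2 = (-3, -1, 3)ᵀ.

Sanity check: (A − (-2)·I) v_1 = (0, 0, 0)ᵀ = 0. ✓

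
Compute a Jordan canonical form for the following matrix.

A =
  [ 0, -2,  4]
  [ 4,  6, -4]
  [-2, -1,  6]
J_2(4) ⊕ J_1(4)

The characteristic polynomial is
  det(x·I − A) = x^3 - 12*x^2 + 48*x - 64 = (x - 4)^3

Eigenvalues and multiplicities (the geometric multiplicity of λ is n − rank(A − λI), which equals the number of Jordan blocks for λ):
  λ = 4: algebraic multiplicity = 3, geometric multiplicity = 2

Determining the block sizes for each eigenvalue:
  λ = 4: 2 blocks summing to 3 forces exactly one block of size 2 and the rest size 1 → block sizes [2, 1]

Assembling the blocks gives a Jordan form
J =
  [4, 1, 0]
  [0, 4, 0]
  [0, 0, 4]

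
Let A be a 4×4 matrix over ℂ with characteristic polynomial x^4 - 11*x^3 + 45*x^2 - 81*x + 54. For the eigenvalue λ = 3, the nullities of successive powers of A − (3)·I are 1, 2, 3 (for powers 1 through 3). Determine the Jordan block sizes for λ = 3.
Block sizes for λ = 3: [3]

From the dimensions of kernels of powers, the number of Jordan blocks of size at least j is d_j − d_{j−1} where d_j = dim ker(N^j) (with d_0 = 0). Computing the differences gives [1, 1, 1].
The number of blocks of size exactly k is (#blocks of size ≥ k) − (#blocks of size ≥ k + 1), so the partition is: 1 block(s) of size 3.
In nonincreasing order the block sizes are [3].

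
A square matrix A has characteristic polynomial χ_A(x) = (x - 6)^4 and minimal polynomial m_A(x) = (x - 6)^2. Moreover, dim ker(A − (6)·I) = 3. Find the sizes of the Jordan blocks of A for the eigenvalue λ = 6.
Block sizes for λ = 6: [2, 1, 1]

Step 1 — from the characteristic polynomial, algebraic multiplicity of λ = 6 is 4. From dim ker(A − (6)·I) = 3, there are exactly 3 Jordan blocks for λ = 6.
Step 2 — from the minimal polynomial, the factor (x − 6)^2 tells us the largest block for λ = 6 has size 2.
Step 3 — with total size 4, 3 blocks, and largest block 2, the block sizes (in nonincreasing order) are [2, 1, 1].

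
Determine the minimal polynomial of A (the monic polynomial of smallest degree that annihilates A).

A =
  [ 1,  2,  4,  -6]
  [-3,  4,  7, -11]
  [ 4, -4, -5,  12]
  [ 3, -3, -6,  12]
x^3 - 9*x^2 + 27*x - 27

The characteristic polynomial is χ_A(x) = (x - 3)^4, so the eigenvalues are known. The minimal polynomial is
  m_A(x) = Π_λ (x − λ)^{k_λ}
where k_λ is the size of the *largest* Jordan block for λ (equivalently, the smallest k with (A − λI)^k v = 0 for every generalised eigenvector v of λ).

  λ = 3: largest Jordan block has size 3, contributing (x − 3)^3

So m_A(x) = (x - 3)^3 = x^3 - 9*x^2 + 27*x - 27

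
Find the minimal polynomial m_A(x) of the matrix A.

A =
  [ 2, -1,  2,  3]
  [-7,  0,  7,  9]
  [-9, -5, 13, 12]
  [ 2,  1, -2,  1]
x^3 - 12*x^2 + 48*x - 64

The characteristic polynomial is χ_A(x) = (x - 4)^4, so the eigenvalues are known. The minimal polynomial is
  m_A(x) = Π_λ (x − λ)^{k_λ}
where k_λ is the size of the *largest* Jordan block for λ (equivalently, the smallest k with (A − λI)^k v = 0 for every generalised eigenvector v of λ).

  λ = 4: largest Jordan block has size 3, contributing (x − 4)^3

So m_A(x) = (x - 4)^3 = x^3 - 12*x^2 + 48*x - 64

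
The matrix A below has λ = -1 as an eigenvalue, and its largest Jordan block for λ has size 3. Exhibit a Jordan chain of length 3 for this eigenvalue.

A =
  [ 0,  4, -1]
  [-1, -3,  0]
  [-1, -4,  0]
A Jordan chain for λ = -1 of length 3:
v_1 = (-2, 1, 2)ᵀ
v_2 = (1, -1, -1)ᵀ
v_3 = (1, 0, 0)ᵀ

Let N = A − (-1)·I. We want v_3 with N^3 v_3 = 0 but N^2 v_3 ≠ 0; then v_{j-1} := N · v_j for j = 3, …, 2.

Pick v_3 = (1, 0, 0)ᵀ.
Then v_2 = N · v_3 = (1, -1, -1)ᵀ.
Then v_1 = N · v_2 = (-2, 1, 2)ᵀ.

Sanity check: (A − (-1)·I) v_1 = (0, 0, 0)ᵀ = 0. ✓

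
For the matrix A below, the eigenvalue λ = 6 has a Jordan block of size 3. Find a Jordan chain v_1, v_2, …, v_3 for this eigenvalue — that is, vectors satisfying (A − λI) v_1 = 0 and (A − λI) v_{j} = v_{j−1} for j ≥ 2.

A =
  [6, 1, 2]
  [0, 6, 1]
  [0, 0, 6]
A Jordan chain for λ = 6 of length 3:
v_1 = (1, 0, 0)ᵀ
v_2 = (2, 1, 0)ᵀ
v_3 = (0, 0, 1)ᵀ

Let N = A − (6)·I. We want v_3 with N^3 v_3 = 0 but N^2 v_3 ≠ 0; then v_{j-1} := N · v_j for j = 3, …, 2.

Pick v_3 = (0, 0, 1)ᵀ.
Then v_2 = N · v_3 = (2, 1, 0)ᵀ.
Then v_1 = N · v_2 = (1, 0, 0)ᵀ.

Sanity check: (A − (6)·I) v_1 = (0, 0, 0)ᵀ = 0. ✓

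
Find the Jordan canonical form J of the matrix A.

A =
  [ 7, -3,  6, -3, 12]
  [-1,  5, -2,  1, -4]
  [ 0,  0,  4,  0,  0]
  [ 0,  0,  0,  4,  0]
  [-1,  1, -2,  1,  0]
J_2(4) ⊕ J_1(4) ⊕ J_1(4) ⊕ J_1(4)

The characteristic polynomial is
  det(x·I − A) = x^5 - 20*x^4 + 160*x^3 - 640*x^2 + 1280*x - 1024 = (x - 4)^5

Eigenvalues and multiplicities (the geometric multiplicity of λ is n − rank(A − λI), which equals the number of Jordan blocks for λ):
  λ = 4: algebraic multiplicity = 5, geometric multiplicity = 4

Determining the block sizes for each eigenvalue:
  λ = 4: 4 blocks summing to 5 forces exactly one block of size 2 and the rest size 1 → block sizes [2, 1, 1, 1]

Assembling the blocks gives a Jordan form
J =
  [4, 1, 0, 0, 0]
  [0, 4, 0, 0, 0]
  [0, 0, 4, 0, 0]
  [0, 0, 0, 4, 0]
  [0, 0, 0, 0, 4]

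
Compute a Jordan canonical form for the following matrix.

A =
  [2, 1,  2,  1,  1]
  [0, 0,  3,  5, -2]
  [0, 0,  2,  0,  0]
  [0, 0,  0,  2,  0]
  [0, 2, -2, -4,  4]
J_3(2) ⊕ J_1(2) ⊕ J_1(2)

The characteristic polynomial is
  det(x·I − A) = x^5 - 10*x^4 + 40*x^3 - 80*x^2 + 80*x - 32 = (x - 2)^5

Eigenvalues and multiplicities (the geometric multiplicity of λ is n − rank(A − λI), which equals the number of Jordan blocks for λ):
  λ = 2: algebraic multiplicity = 5, geometric multiplicity = 3

Determining the block sizes for each eigenvalue:
  λ = 2: with am = 5 and gm = 3, the partition is not yet determined (e.g. several partitions of 5 into 3 parts exist). Let N = A − (2)·I. Computing rank(N^1) = 2, rank(N^2) = 1, rank(N^3) = 0; the number of blocks of size ≥ j is rank(N^{j−1}) − rank(N^j), giving [3, 1, 1]. So we have 1 block(s) of size 3, 2 block(s) of size 1 → block sizes [3, 1, 1]

Assembling the blocks gives a Jordan form
J =
  [2, 1, 0, 0, 0]
  [0, 2, 1, 0, 0]
  [0, 0, 2, 0, 0]
  [0, 0, 0, 2, 0]
  [0, 0, 0, 0, 2]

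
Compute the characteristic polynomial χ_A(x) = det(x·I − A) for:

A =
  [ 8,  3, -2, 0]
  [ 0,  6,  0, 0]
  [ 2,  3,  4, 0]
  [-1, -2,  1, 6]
x^4 - 24*x^3 + 216*x^2 - 864*x + 1296

Expanding det(x·I − A) (e.g. by cofactor expansion or by noting that A is similar to its Jordan form J, which has the same characteristic polynomial as A) gives
  χ_A(x) = x^4 - 24*x^3 + 216*x^2 - 864*x + 1296
which factors as (x - 6)^4. The eigenvalues (with algebraic multiplicities) are λ = 6 with multiplicity 4.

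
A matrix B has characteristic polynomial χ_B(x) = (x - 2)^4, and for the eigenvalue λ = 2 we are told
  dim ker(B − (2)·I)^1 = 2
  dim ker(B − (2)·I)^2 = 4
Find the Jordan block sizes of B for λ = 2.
Block sizes for λ = 2: [2, 2]

From the dimensions of kernels of powers, the number of Jordan blocks of size at least j is d_j − d_{j−1} where d_j = dim ker(N^j) (with d_0 = 0). Computing the differences gives [2, 2].
The number of blocks of size exactly k is (#blocks of size ≥ k) − (#blocks of size ≥ k + 1), so the partition is: 2 block(s) of size 2.
In nonincreasing order the block sizes are [2, 2].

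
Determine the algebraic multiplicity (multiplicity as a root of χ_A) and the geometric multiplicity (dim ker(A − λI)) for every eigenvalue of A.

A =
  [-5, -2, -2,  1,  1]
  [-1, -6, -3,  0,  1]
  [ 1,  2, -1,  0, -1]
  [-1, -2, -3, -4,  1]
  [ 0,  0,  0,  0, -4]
λ = -4: alg = 5, geom = 3

Step 1 — factor the characteristic polynomial to read off the algebraic multiplicities:
  χ_A(x) = (x + 4)^5

Step 2 — compute geometric multiplicities via the rank-nullity identity g(λ) = n − rank(A − λI):
  rank(A − (-4)·I) = 2, so dim ker(A − (-4)·I) = n − 2 = 3

Summary:
  λ = -4: algebraic multiplicity = 5, geometric multiplicity = 3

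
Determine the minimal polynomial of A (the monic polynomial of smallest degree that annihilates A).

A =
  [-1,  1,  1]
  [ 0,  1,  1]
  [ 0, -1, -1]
x^3 + x^2

The characteristic polynomial is χ_A(x) = x^2*(x + 1), so the eigenvalues are known. The minimal polynomial is
  m_A(x) = Π_λ (x − λ)^{k_λ}
where k_λ is the size of the *largest* Jordan block for λ (equivalently, the smallest k with (A − λI)^k v = 0 for every generalised eigenvector v of λ).

  λ = -1: largest Jordan block has size 1, contributing (x + 1)
  λ = 0: largest Jordan block has size 2, contributing (x − 0)^2

So m_A(x) = x^2*(x + 1) = x^3 + x^2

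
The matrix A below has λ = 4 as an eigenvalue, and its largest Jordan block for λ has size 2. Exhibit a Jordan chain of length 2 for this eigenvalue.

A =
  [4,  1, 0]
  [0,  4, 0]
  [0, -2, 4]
A Jordan chain for λ = 4 of length 2:
v_1 = (1, 0, -2)ᵀ
v_2 = (0, 1, 0)ᵀ

Let N = A − (4)·I. We want v_2 with N^2 v_2 = 0 but N^1 v_2 ≠ 0; then v_{j-1} := N · v_j for j = 2, …, 2.

Pick v_2 = (0, 1, 0)ᵀ.
Then v_1 = N · v_2 = (1, 0, -2)ᵀ.

Sanity check: (A − (4)·I) v_1 = (0, 0, 0)ᵀ = 0. ✓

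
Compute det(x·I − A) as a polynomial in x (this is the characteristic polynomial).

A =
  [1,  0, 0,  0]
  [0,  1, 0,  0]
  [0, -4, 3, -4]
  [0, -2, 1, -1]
x^4 - 4*x^3 + 6*x^2 - 4*x + 1

Expanding det(x·I − A) (e.g. by cofactor expansion or by noting that A is similar to its Jordan form J, which has the same characteristic polynomial as A) gives
  χ_A(x) = x^4 - 4*x^3 + 6*x^2 - 4*x + 1
which factors as (x - 1)^4. The eigenvalues (with algebraic multiplicities) are λ = 1 with multiplicity 4.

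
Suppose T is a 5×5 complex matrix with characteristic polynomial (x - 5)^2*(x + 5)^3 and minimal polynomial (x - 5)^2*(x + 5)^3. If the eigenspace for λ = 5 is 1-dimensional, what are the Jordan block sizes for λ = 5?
Block sizes for λ = 5: [2]

Step 1 — from the characteristic polynomial, algebraic multiplicity of λ = 5 is 2. From dim ker(T − (5)·I) = 1, there are exactly 1 Jordan blocks for λ = 5.
Step 2 — from the minimal polynomial, the factor (x − 5)^2 tells us the largest block for λ = 5 has size 2.
Step 3 — with total size 2, 1 blocks, and largest block 2, the block sizes (in nonincreasing order) are [2].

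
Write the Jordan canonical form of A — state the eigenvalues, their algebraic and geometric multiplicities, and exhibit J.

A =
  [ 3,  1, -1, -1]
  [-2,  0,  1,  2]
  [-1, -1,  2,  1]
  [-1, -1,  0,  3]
J_3(2) ⊕ J_1(2)

The characteristic polynomial is
  det(x·I − A) = x^4 - 8*x^3 + 24*x^2 - 32*x + 16 = (x - 2)^4

Eigenvalues and multiplicities (the geometric multiplicity of λ is n − rank(A − λI), which equals the number of Jordan blocks for λ):
  λ = 2: algebraic multiplicity = 4, geometric multiplicity = 2

Determining the block sizes for each eigenvalue:
  λ = 2: with am = 4 and gm = 2, the partition is not yet determined (e.g. several partitions of 4 into 2 parts exist). Let N = A − (2)·I. Computing rank(N^1) = 2, rank(N^2) = 1, rank(N^3) = 0; the number of blocks of size ≥ j is rank(N^{j−1}) − rank(N^j), giving [2, 1, 1]. So we have 1 block(s) of size 3, 1 block(s) of size 1 → block sizes [3, 1]

Assembling the blocks gives a Jordan form
J =
  [2, 1, 0, 0]
  [0, 2, 1, 0]
  [0, 0, 2, 0]
  [0, 0, 0, 2]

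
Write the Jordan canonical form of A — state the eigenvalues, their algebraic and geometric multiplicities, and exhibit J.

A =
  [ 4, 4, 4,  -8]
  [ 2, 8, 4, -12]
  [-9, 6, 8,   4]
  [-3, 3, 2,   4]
J_2(6) ⊕ J_2(6)

The characteristic polynomial is
  det(x·I − A) = x^4 - 24*x^3 + 216*x^2 - 864*x + 1296 = (x - 6)^4

Eigenvalues and multiplicities (the geometric multiplicity of λ is n − rank(A − λI), which equals the number of Jordan blocks for λ):
  λ = 6: algebraic multiplicity = 4, geometric multiplicity = 2

Determining the block sizes for each eigenvalue:
  λ = 6: with am = 4 and gm = 2, the partition is not yet determined (e.g. several partitions of 4 into 2 parts exist). Let N = A − (6)·I. Computing rank(N^1) = 2, rank(N^2) = 0; the number of blocks of size ≥ j is rank(N^{j−1}) − rank(N^j), giving [2, 2]. So we have 2 block(s) of size 2 → block sizes [2, 2]

Assembling the blocks gives a Jordan form
J =
  [6, 1, 0, 0]
  [0, 6, 0, 0]
  [0, 0, 6, 1]
  [0, 0, 0, 6]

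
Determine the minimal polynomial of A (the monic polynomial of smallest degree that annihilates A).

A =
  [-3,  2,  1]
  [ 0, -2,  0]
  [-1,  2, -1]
x^2 + 4*x + 4

The characteristic polynomial is χ_A(x) = (x + 2)^3, so the eigenvalues are known. The minimal polynomial is
  m_A(x) = Π_λ (x − λ)^{k_λ}
where k_λ is the size of the *largest* Jordan block for λ (equivalently, the smallest k with (A − λI)^k v = 0 for every generalised eigenvector v of λ).

  λ = -2: largest Jordan block has size 2, contributing (x + 2)^2

So m_A(x) = (x + 2)^2 = x^2 + 4*x + 4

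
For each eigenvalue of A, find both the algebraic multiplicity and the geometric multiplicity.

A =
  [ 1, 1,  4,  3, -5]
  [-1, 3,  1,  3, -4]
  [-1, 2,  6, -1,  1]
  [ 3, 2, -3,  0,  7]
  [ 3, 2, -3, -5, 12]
λ = 4: alg = 3, geom = 1; λ = 5: alg = 2, geom = 2

Step 1 — factor the characteristic polynomial to read off the algebraic multiplicities:
  χ_A(x) = (x - 5)^2*(x - 4)^3

Step 2 — compute geometric multiplicities via the rank-nullity identity g(λ) = n − rank(A − λI):
  rank(A − (4)·I) = 4, so dim ker(A − (4)·I) = n − 4 = 1
  rank(A − (5)·I) = 3, so dim ker(A − (5)·I) = n − 3 = 2

Summary:
  λ = 4: algebraic multiplicity = 3, geometric multiplicity = 1
  λ = 5: algebraic multiplicity = 2, geometric multiplicity = 2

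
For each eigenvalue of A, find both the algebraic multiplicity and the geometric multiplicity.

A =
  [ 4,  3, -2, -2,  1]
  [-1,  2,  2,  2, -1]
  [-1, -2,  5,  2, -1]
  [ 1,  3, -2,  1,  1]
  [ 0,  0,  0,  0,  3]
λ = 3: alg = 5, geom = 3

Step 1 — factor the characteristic polynomial to read off the algebraic multiplicities:
  χ_A(x) = (x - 3)^5

Step 2 — compute geometric multiplicities via the rank-nullity identity g(λ) = n − rank(A − λI):
  rank(A − (3)·I) = 2, so dim ker(A − (3)·I) = n − 2 = 3

Summary:
  λ = 3: algebraic multiplicity = 5, geometric multiplicity = 3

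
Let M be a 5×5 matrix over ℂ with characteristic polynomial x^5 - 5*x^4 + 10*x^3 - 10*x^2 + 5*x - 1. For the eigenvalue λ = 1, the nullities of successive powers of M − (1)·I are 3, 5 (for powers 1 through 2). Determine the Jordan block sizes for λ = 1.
Block sizes for λ = 1: [2, 2, 1]

From the dimensions of kernels of powers, the number of Jordan blocks of size at least j is d_j − d_{j−1} where d_j = dim ker(N^j) (with d_0 = 0). Computing the differences gives [3, 2].
The number of blocks of size exactly k is (#blocks of size ≥ k) − (#blocks of size ≥ k + 1), so the partition is: 1 block(s) of size 1, 2 block(s) of size 2.
In nonincreasing order the block sizes are [2, 2, 1].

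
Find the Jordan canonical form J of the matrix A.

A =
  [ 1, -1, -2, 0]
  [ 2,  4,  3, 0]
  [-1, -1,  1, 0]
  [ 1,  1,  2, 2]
J_3(2) ⊕ J_1(2)

The characteristic polynomial is
  det(x·I − A) = x^4 - 8*x^3 + 24*x^2 - 32*x + 16 = (x - 2)^4

Eigenvalues and multiplicities (the geometric multiplicity of λ is n − rank(A − λI), which equals the number of Jordan blocks for λ):
  λ = 2: algebraic multiplicity = 4, geometric multiplicity = 2

Determining the block sizes for each eigenvalue:
  λ = 2: with am = 4 and gm = 2, the partition is not yet determined (e.g. several partitions of 4 into 2 parts exist). Let N = A − (2)·I. Computing rank(N^1) = 2, rank(N^2) = 1, rank(N^3) = 0; the number of blocks of size ≥ j is rank(N^{j−1}) − rank(N^j), giving [2, 1, 1]. So we have 1 block(s) of size 3, 1 block(s) of size 1 → block sizes [3, 1]

Assembling the blocks gives a Jordan form
J =
  [2, 1, 0, 0]
  [0, 2, 1, 0]
  [0, 0, 2, 0]
  [0, 0, 0, 2]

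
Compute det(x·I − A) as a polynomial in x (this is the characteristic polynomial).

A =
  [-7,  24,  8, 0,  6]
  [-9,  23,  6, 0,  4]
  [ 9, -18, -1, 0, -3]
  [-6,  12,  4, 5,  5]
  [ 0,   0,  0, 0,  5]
x^5 - 25*x^4 + 250*x^3 - 1250*x^2 + 3125*x - 3125

Expanding det(x·I − A) (e.g. by cofactor expansion or by noting that A is similar to its Jordan form J, which has the same characteristic polynomial as A) gives
  χ_A(x) = x^5 - 25*x^4 + 250*x^3 - 1250*x^2 + 3125*x - 3125
which factors as (x - 5)^5. The eigenvalues (with algebraic multiplicities) are λ = 5 with multiplicity 5.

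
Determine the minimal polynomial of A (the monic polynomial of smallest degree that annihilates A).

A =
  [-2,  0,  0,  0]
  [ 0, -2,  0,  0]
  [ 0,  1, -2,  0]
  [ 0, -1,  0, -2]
x^2 + 4*x + 4

The characteristic polynomial is χ_A(x) = (x + 2)^4, so the eigenvalues are known. The minimal polynomial is
  m_A(x) = Π_λ (x − λ)^{k_λ}
where k_λ is the size of the *largest* Jordan block for λ (equivalently, the smallest k with (A − λI)^k v = 0 for every generalised eigenvector v of λ).

  λ = -2: largest Jordan block has size 2, contributing (x + 2)^2

So m_A(x) = (x + 2)^2 = x^2 + 4*x + 4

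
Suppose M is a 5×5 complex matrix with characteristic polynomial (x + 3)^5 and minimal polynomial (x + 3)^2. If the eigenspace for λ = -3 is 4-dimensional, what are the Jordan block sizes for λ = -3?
Block sizes for λ = -3: [2, 1, 1, 1]

Step 1 — from the characteristic polynomial, algebraic multiplicity of λ = -3 is 5. From dim ker(M − (-3)·I) = 4, there are exactly 4 Jordan blocks for λ = -3.
Step 2 — from the minimal polynomial, the factor (x + 3)^2 tells us the largest block for λ = -3 has size 2.
Step 3 — with total size 5, 4 blocks, and largest block 2, the block sizes (in nonincreasing order) are [2, 1, 1, 1].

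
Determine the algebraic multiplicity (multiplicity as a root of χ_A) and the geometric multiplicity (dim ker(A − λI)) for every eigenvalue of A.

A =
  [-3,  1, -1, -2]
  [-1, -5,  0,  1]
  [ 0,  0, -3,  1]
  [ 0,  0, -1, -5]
λ = -4: alg = 4, geom = 2

Step 1 — factor the characteristic polynomial to read off the algebraic multiplicities:
  χ_A(x) = (x + 4)^4

Step 2 — compute geometric multiplicities via the rank-nullity identity g(λ) = n − rank(A − λI):
  rank(A − (-4)·I) = 2, so dim ker(A − (-4)·I) = n − 2 = 2

Summary:
  λ = -4: algebraic multiplicity = 4, geometric multiplicity = 2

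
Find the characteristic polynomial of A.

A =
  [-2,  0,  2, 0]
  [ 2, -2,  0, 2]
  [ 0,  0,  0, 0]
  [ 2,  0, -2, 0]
x^4 + 4*x^3 + 4*x^2

Expanding det(x·I − A) (e.g. by cofactor expansion or by noting that A is similar to its Jordan form J, which has the same characteristic polynomial as A) gives
  χ_A(x) = x^4 + 4*x^3 + 4*x^2
which factors as x^2*(x + 2)^2. The eigenvalues (with algebraic multiplicities) are λ = -2 with multiplicity 2, λ = 0 with multiplicity 2.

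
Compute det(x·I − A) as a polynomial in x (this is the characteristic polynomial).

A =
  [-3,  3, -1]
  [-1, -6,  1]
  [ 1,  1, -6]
x^3 + 15*x^2 + 75*x + 125

Expanding det(x·I − A) (e.g. by cofactor expansion or by noting that A is similar to its Jordan form J, which has the same characteristic polynomial as A) gives
  χ_A(x) = x^3 + 15*x^2 + 75*x + 125
which factors as (x + 5)^3. The eigenvalues (with algebraic multiplicities) are λ = -5 with multiplicity 3.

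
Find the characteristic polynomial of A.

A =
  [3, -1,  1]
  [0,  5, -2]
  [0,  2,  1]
x^3 - 9*x^2 + 27*x - 27

Expanding det(x·I − A) (e.g. by cofactor expansion or by noting that A is similar to its Jordan form J, which has the same characteristic polynomial as A) gives
  χ_A(x) = x^3 - 9*x^2 + 27*x - 27
which factors as (x - 3)^3. The eigenvalues (with algebraic multiplicities) are λ = 3 with multiplicity 3.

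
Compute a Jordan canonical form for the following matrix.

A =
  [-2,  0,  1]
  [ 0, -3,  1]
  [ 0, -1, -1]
J_3(-2)

The characteristic polynomial is
  det(x·I − A) = x^3 + 6*x^2 + 12*x + 8 = (x + 2)^3

Eigenvalues and multiplicities (the geometric multiplicity of λ is n − rank(A − λI), which equals the number of Jordan blocks for λ):
  λ = -2: algebraic multiplicity = 3, geometric multiplicity = 1

Determining the block sizes for each eigenvalue:
  λ = -2: one block (gm = 1), so the single block has size am = 3 → block sizes [3]

Assembling the blocks gives a Jordan form
J =
  [-2,  1,  0]
  [ 0, -2,  1]
  [ 0,  0, -2]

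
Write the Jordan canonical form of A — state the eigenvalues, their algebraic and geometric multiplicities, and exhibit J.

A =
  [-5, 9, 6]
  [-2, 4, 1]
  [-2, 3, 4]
J_3(1)

The characteristic polynomial is
  det(x·I − A) = x^3 - 3*x^2 + 3*x - 1 = (x - 1)^3

Eigenvalues and multiplicities (the geometric multiplicity of λ is n − rank(A − λI), which equals the number of Jordan blocks for λ):
  λ = 1: algebraic multiplicity = 3, geometric multiplicity = 1

Determining the block sizes for each eigenvalue:
  λ = 1: one block (gm = 1), so the single block has size am = 3 → block sizes [3]

Assembling the blocks gives a Jordan form
J =
  [1, 1, 0]
  [0, 1, 1]
  [0, 0, 1]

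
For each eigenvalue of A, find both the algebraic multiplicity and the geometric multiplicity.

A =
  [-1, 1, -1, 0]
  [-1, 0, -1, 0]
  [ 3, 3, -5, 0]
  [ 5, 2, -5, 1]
λ = -2: alg = 3, geom = 1; λ = 1: alg = 1, geom = 1

Step 1 — factor the characteristic polynomial to read off the algebraic multiplicities:
  χ_A(x) = (x - 1)*(x + 2)^3

Step 2 — compute geometric multiplicities via the rank-nullity identity g(λ) = n − rank(A − λI):
  rank(A − (-2)·I) = 3, so dim ker(A − (-2)·I) = n − 3 = 1
  rank(A − (1)·I) = 3, so dim ker(A − (1)·I) = n − 3 = 1

Summary:
  λ = -2: algebraic multiplicity = 3, geometric multiplicity = 1
  λ = 1: algebraic multiplicity = 1, geometric multiplicity = 1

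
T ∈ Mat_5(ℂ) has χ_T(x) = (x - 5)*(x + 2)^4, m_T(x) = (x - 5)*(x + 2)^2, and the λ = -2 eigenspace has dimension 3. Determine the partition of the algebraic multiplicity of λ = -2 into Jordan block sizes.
Block sizes for λ = -2: [2, 1, 1]

Step 1 — from the characteristic polynomial, algebraic multiplicity of λ = -2 is 4. From dim ker(T − (-2)·I) = 3, there are exactly 3 Jordan blocks for λ = -2.
Step 2 — from the minimal polynomial, the factor (x + 2)^2 tells us the largest block for λ = -2 has size 2.
Step 3 — with total size 4, 3 blocks, and largest block 2, the block sizes (in nonincreasing order) are [2, 1, 1].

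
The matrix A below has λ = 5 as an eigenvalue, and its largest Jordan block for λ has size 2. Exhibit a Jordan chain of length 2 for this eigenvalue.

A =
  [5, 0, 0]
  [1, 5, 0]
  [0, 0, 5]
A Jordan chain for λ = 5 of length 2:
v_1 = (0, 1, 0)ᵀ
v_2 = (1, 0, 0)ᵀ

Let N = A − (5)·I. We want v_2 with N^2 v_2 = 0 but N^1 v_2 ≠ 0; then v_{j-1} := N · v_j for j = 2, …, 2.

Pick v_2 = (1, 0, 0)ᵀ.
Then v_1 = N · v_2 = (0, 1, 0)ᵀ.

Sanity check: (A − (5)·I) v_1 = (0, 0, 0)ᵀ = 0. ✓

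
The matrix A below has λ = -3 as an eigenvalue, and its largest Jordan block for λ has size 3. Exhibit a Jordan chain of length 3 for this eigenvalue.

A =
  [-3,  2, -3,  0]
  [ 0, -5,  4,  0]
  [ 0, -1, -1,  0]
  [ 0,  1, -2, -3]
A Jordan chain for λ = -3 of length 3:
v_1 = (-1, 0, 0, 0)ᵀ
v_2 = (2, -2, -1, 1)ᵀ
v_3 = (0, 1, 0, 0)ᵀ

Let N = A − (-3)·I. We want v_3 with N^3 v_3 = 0 but N^2 v_3 ≠ 0; then v_{j-1} := N · v_j for j = 3, …, 2.

Pick v_3 = (0, 1, 0, 0)ᵀ.
Then v_2 = N · v_3 = (2, -2, -1, 1)ᵀ.
Then v_1 = N · v_2 = (-1, 0, 0, 0)ᵀ.

Sanity check: (A − (-3)·I) v_1 = (0, 0, 0, 0)ᵀ = 0. ✓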